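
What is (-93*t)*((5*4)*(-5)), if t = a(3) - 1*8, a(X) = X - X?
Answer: -74400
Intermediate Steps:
a(X) = 0
t = -8 (t = 0 - 1*8 = 0 - 8 = -8)
(-93*t)*((5*4)*(-5)) = (-93*(-8))*((5*4)*(-5)) = 744*(20*(-5)) = 744*(-100) = -74400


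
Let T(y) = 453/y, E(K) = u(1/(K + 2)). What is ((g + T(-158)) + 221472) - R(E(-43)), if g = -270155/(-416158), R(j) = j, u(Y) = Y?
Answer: 149263536169462/673967881 ≈ 2.2147e+5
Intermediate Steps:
E(K) = 1/(2 + K) (E(K) = 1/(K + 2) = 1/(2 + K))
g = 270155/416158 (g = -270155*(-1/416158) = 270155/416158 ≈ 0.64916)
((g + T(-158)) + 221472) - R(E(-43)) = ((270155/416158 + 453/(-158)) + 221472) - 1/(2 - 43) = ((270155/416158 + 453*(-1/158)) + 221472) - 1/(-41) = ((270155/416158 - 453/158) + 221472) - 1*(-1/41) = (-36458771/16438241 + 221472) + 1/41 = 3640573651981/16438241 + 1/41 = 149263536169462/673967881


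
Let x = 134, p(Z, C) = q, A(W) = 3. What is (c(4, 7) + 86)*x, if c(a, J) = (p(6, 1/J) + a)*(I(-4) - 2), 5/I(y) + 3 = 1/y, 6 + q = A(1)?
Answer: 143648/13 ≈ 11050.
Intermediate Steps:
q = -3 (q = -6 + 3 = -3)
I(y) = 5/(-3 + 1/y)
p(Z, C) = -3
c(a, J) = 138/13 - 46*a/13 (c(a, J) = (-3 + a)*(-5*(-4)/(-1 + 3*(-4)) - 2) = (-3 + a)*(-5*(-4)/(-1 - 12) - 2) = (-3 + a)*(-5*(-4)/(-13) - 2) = (-3 + a)*(-5*(-4)*(-1/13) - 2) = (-3 + a)*(-20/13 - 2) = (-3 + a)*(-46/13) = 138/13 - 46*a/13)
(c(4, 7) + 86)*x = ((138/13 - 46/13*4) + 86)*134 = ((138/13 - 184/13) + 86)*134 = (-46/13 + 86)*134 = (1072/13)*134 = 143648/13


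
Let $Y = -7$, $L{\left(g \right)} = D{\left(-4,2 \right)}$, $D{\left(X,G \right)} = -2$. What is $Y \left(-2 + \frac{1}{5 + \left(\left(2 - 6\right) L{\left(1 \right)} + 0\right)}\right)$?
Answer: $\frac{175}{13} \approx 13.462$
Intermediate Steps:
$L{\left(g \right)} = -2$
$Y \left(-2 + \frac{1}{5 + \left(\left(2 - 6\right) L{\left(1 \right)} + 0\right)}\right) = - 7 \left(-2 + \frac{1}{5 + \left(\left(2 - 6\right) \left(-2\right) + 0\right)}\right) = - 7 \left(-2 + \frac{1}{5 + \left(\left(-4\right) \left(-2\right) + 0\right)}\right) = - 7 \left(-2 + \frac{1}{5 + \left(8 + 0\right)}\right) = - 7 \left(-2 + \frac{1}{5 + 8}\right) = - 7 \left(-2 + \frac{1}{13}\right) = \left(-7\right) \left(- \frac{25}{13}\right) = \frac{175}{13}$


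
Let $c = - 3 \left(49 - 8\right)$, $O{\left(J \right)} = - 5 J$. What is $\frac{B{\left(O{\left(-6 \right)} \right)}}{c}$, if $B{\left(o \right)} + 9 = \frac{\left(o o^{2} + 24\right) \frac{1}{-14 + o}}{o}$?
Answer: $- \frac{473}{1230} \approx -0.38455$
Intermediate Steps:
$c = -123$ ($c = \left(-3\right) 41 = -123$)
$B{\left(o \right)} = -9 + \frac{24 + o^{3}}{o \left(-14 + o\right)}$ ($B{\left(o \right)} = -9 + \frac{\left(o o^{2} + 24\right) \frac{1}{-14 + o}}{o} = -9 + \frac{\left(o^{3} + 24\right) \frac{1}{-14 + o}}{o} = -9 + \frac{\left(24 + o^{3}\right) \frac{1}{-14 + o}}{o} = -9 + \frac{\frac{1}{-14 + o} \left(24 + o^{3}\right)}{o} = -9 + \frac{24 + o^{3}}{o \left(-14 + o\right)}$)
$\frac{B{\left(O{\left(-6 \right)} \right)}}{c} = \frac{\frac{1}{\left(-5\right) \left(-6\right)} \frac{1}{-14 - -30} \left(24 + \left(\left(-5\right) \left(-6\right)\right)^{3} - 9 \left(\left(-5\right) \left(-6\right)\right)^{2} + 126 \left(\left(-5\right) \left(-6\right)\right)\right)}{-123} = \frac{24 + 30^{3} - 9 \cdot 30^{2} + 126 \cdot 30}{30 \left(-14 + 30\right)} \left(- \frac{1}{123}\right) = \frac{24 + 27000 - 8100 + 3780}{30 \cdot 16} \left(- \frac{1}{123}\right) = \frac{1}{30} \cdot \frac{1}{16} \left(24 + 27000 - 8100 + 3780\right) \left(- \frac{1}{123}\right) = \frac{1}{30} \cdot \frac{1}{16} \cdot 22704 \left(- \frac{1}{123}\right) = \frac{473}{10} \left(- \frac{1}{123}\right) = - \frac{473}{1230}$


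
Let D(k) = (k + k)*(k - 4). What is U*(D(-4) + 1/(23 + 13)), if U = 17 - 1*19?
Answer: -2305/18 ≈ -128.06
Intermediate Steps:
U = -2 (U = 17 - 19 = -2)
D(k) = 2*k*(-4 + k) (D(k) = (2*k)*(-4 + k) = 2*k*(-4 + k))
U*(D(-4) + 1/(23 + 13)) = -2*(2*(-4)*(-4 - 4) + 1/(23 + 13)) = -2*(2*(-4)*(-8) + 1/36) = -2*(64 + 1/36) = -2*2305/36 = -2305/18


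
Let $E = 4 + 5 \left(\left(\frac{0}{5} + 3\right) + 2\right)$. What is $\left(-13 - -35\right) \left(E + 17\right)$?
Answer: $1012$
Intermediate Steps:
$E = 29$ ($E = 4 + 5 \left(\left(0 \cdot \frac{1}{5} + 3\right) + 2\right) = 4 + 5 \left(\left(0 + 3\right) + 2\right) = 4 + 5 \left(3 + 2\right) = 4 + 5 \cdot 5 = 4 + 25 = 29$)
$\left(-13 - -35\right) \left(E + 17\right) = \left(-13 - -35\right) \left(29 + 17\right) = \left(-13 + 35\right) 46 = 22 \cdot 46 = 1012$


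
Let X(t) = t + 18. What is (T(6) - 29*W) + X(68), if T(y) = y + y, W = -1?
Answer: 127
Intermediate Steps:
X(t) = 18 + t
T(y) = 2*y
(T(6) - 29*W) + X(68) = (2*6 - 29*(-1)) + (18 + 68) = (12 + 29) + 86 = 41 + 86 = 127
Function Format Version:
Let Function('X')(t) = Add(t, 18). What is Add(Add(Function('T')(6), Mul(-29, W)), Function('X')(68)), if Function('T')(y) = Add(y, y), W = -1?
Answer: 127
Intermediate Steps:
Function('X')(t) = Add(18, t)
Function('T')(y) = Mul(2, y)
Add(Add(Function('T')(6), Mul(-29, W)), Function('X')(68)) = Add(Add(Mul(2, 6), Mul(-29, -1)), Add(18, 68)) = Add(Add(12, 29), 86) = Add(41, 86) = 127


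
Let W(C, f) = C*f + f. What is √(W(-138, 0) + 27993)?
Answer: √27993 ≈ 167.31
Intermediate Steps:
W(C, f) = f + C*f
√(W(-138, 0) + 27993) = √(0*(1 - 138) + 27993) = √(0*(-137) + 27993) = √(0 + 27993) = √27993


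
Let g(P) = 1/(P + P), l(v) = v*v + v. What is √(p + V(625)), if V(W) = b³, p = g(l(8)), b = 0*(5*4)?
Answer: 1/12 ≈ 0.083333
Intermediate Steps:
b = 0 (b = 0*20 = 0)
l(v) = v + v² (l(v) = v² + v = v + v²)
g(P) = 1/(2*P)
p = 1/144 (p = 1/(2*((8*(1 + 8)))) = 1/(2*((8*9))) = (½)/72 = (½)*(1/72) = 1/144 ≈ 0.0069444)
V(W) = 0 (V(W) = 0³ = 0)
√(p + V(625)) = √(1/144 + 0) = √(1/144) = 1/12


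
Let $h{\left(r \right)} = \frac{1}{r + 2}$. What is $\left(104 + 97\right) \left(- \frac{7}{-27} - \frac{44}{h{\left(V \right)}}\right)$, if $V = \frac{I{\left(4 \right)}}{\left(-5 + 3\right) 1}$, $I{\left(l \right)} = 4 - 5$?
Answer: $- \frac{198521}{9} \approx -22058.0$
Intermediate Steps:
$I{\left(l \right)} = -1$
$V = \frac{1}{2}$ ($V = - \frac{1}{\left(-5 + 3\right) 1} = - \frac{1}{\left(-2\right) 1} = - \frac{1}{-2} = \left(-1\right) \left(- \frac{1}{2}\right) = \frac{1}{2} \approx 0.5$)
$h{\left(r \right)} = \frac{1}{2 + r}$
$\left(104 + 97\right) \left(- \frac{7}{-27} - \frac{44}{h{\left(V \right)}}\right) = \left(104 + 97\right) \left(- \frac{7}{-27} - \frac{44}{\frac{1}{2 + \frac{1}{2}}}\right) = 201 \left(\left(-7\right) \left(- \frac{1}{27}\right) - \frac{44}{\frac{1}{\frac{5}{2}}}\right) = 201 \left(\frac{7}{27} - \frac{44}{\frac{2}{5}}\right) = 201 \left(\frac{7}{27} - 110\right) = 201 \left(- \frac{2963}{27}\right) = - \frac{198521}{9}$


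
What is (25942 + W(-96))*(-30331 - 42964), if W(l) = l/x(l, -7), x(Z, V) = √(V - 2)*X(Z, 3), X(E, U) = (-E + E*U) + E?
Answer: -1901418890 + 73295*I/9 ≈ -1.9014e+9 + 8143.9*I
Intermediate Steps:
X(E, U) = E*U
x(Z, V) = 3*Z*√(-2 + V) (x(Z, V) = √(V - 2)*(Z*3) = √(-2 + V)*(3*Z) = 3*Z*√(-2 + V))
W(l) = -I/9 (W(l) = l/((3*l*√(-2 - 7))) = l/((3*l*√(-9))) = l/((3*l*(3*I))) = l/((9*I*l)) = l*(-I/(9*l)) = -I/9)
(25942 + W(-96))*(-30331 - 42964) = (25942 - I/9)*(-30331 - 42964) = (25942 - I/9)*(-73295) = -1901418890 + 73295*I/9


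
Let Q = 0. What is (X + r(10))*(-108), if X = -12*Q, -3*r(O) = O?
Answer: 360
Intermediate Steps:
r(O) = -O/3
X = 0 (X = -12*0 = 0)
(X + r(10))*(-108) = (0 - 1/3*10)*(-108) = (0 - 10/3)*(-108) = -10/3*(-108) = 360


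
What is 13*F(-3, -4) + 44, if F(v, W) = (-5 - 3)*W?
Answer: 460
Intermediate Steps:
F(v, W) = -8*W
13*F(-3, -4) + 44 = 13*(-8*(-4)) + 44 = 13*32 + 44 = 416 + 44 = 460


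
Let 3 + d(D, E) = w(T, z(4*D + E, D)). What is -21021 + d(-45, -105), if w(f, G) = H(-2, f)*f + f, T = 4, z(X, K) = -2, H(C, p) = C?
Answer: -21028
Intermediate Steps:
w(f, G) = -f (w(f, G) = -2*f + f = -f)
d(D, E) = -7 (d(D, E) = -3 - 1*4 = -3 - 4 = -7)
-21021 + d(-45, -105) = -21021 - 7 = -21028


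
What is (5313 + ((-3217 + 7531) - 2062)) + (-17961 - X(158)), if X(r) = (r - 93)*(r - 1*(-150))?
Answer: -30416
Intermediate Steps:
X(r) = (-93 + r)*(150 + r) (X(r) = (-93 + r)*(r + 150) = (-93 + r)*(150 + r))
(5313 + ((-3217 + 7531) - 2062)) + (-17961 - X(158)) = (5313 + ((-3217 + 7531) - 2062)) + (-17961 - (-13950 + 158² + 57*158)) = (5313 + (4314 - 2062)) + (-17961 - (-13950 + 24964 + 9006)) = (5313 + 2252) + (-17961 - 1*20020) = 7565 + (-17961 - 20020) = 7565 - 37981 = -30416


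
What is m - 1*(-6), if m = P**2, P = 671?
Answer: 450247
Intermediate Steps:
m = 450241 (m = 671**2 = 450241)
m - 1*(-6) = 450241 - 1*(-6) = 450241 + 6 = 450247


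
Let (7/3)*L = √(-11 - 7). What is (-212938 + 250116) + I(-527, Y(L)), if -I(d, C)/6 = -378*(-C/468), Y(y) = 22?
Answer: 481928/13 ≈ 37071.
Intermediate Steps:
L = 9*I*√2/7 (L = 3*√(-11 - 7)/7 = 3*√(-18)/7 = 3*(3*I*√2)/7 = 9*I*√2/7 ≈ 1.8183*I)
I(d, C) = -63*C/13 (I(d, C) = -(-2268)/((-468/C)) = -(-2268)*(-C/468) = -63*C/13)
(-212938 + 250116) + I(-527, Y(L)) = (-212938 + 250116) - 63/13*22 = 37178 - 1386/13 = 481928/13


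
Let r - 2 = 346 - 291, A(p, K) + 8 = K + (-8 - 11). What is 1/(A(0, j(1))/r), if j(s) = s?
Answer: -57/26 ≈ -2.1923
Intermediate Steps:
A(p, K) = -27 + K (A(p, K) = -8 + (K + (-8 - 11)) = -8 + (K - 19) = -8 + (-19 + K) = -27 + K)
r = 57 (r = 2 + (346 - 291) = 2 + 55 = 57)
1/(A(0, j(1))/r) = 1/((-27 + 1)/57) = 1/(-26*1/57) = 1/(-26/57) = -57/26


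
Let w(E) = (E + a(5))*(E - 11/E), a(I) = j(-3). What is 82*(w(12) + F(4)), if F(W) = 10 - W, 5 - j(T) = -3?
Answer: 56006/3 ≈ 18669.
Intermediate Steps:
j(T) = 8 (j(T) = 5 - 1*(-3) = 5 + 3 = 8)
a(I) = 8
w(E) = (8 + E)*(E - 11/E) (w(E) = (E + 8)*(E - 11/E) = (8 + E)*(E - 11/E))
82*(w(12) + F(4)) = 82*((-11 + 12² - 88/12 + 8*12) + (10 - 1*4)) = 82*((-11 + 144 - 88*1/12 + 96) + (10 - 4)) = 82*((-11 + 144 - 22/3 + 96) + 6) = 82*(665/3 + 6) = 82*(683/3) = 56006/3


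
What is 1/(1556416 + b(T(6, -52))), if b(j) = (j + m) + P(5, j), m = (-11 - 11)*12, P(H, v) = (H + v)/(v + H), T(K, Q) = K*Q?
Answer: 1/1555841 ≈ 6.4274e-7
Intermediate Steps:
P(H, v) = 1 (P(H, v) = (H + v)/(H + v) = 1)
m = -264 (m = -22*12 = -264)
b(j) = -263 + j (b(j) = (j - 264) + 1 = (-264 + j) + 1 = -263 + j)
1/(1556416 + b(T(6, -52))) = 1/(1556416 + (-263 + 6*(-52))) = 1/(1556416 + (-263 - 312)) = 1/(1556416 - 575) = 1/1555841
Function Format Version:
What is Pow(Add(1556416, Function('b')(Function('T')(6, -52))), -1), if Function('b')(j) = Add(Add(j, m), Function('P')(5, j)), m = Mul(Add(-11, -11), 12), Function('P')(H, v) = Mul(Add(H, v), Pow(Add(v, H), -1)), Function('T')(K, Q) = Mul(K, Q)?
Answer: Rational(1, 1555841) ≈ 6.4274e-7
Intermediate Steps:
Function('P')(H, v) = 1 (Function('P')(H, v) = Mul(Add(H, v), Pow(Add(H, v), -1)) = 1)
m = -264 (m = Mul(-22, 12) = -264)
Function('b')(j) = Add(-263, j) (Function('b')(j) = Add(Add(j, -264), 1) = Add(Add(-264, j), 1) = Add(-263, j))
Pow(Add(1556416, Function('b')(Function('T')(6, -52))), -1) = Pow(Add(1556416, Add(-263, Mul(6, -52))), -1) = Pow(Add(1556416, Add(-263, -312)), -1) = Pow(Add(1556416, -575), -1) = Pow(1555841, -1) = Rational(1, 1555841)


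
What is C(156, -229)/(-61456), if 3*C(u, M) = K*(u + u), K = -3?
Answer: 39/7682 ≈ 0.0050768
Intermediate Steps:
C(u, M) = -2*u (C(u, M) = (-3*(u + u))/3 = (-6*u)/3 = -2*u)
C(156, -229)/(-61456) = -2*156/(-61456) = -312*(-1/61456) = 39/7682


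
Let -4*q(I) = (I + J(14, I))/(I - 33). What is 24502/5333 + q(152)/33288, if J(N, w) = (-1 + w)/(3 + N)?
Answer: 6600003299237/1436531523168 ≈ 4.5944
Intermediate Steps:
J(N, w) = (-1 + w)/(3 + N)
q(I) = -(-1/17 + 18*I/17)/(4*(-33 + I)) (q(I) = -(I + (-1 + I)/(3 + 14))/(4*(I - 33)) = -(I + (-1 + I)/17)/(4*(-33 + I)) = -(I + (-1/17 + I/17))/(4*(-33 + I)) = -(-1/17 + 18*I/17)/(4*(-33 + I)))
24502/5333 + q(152)/33288 = 24502/5333 + ((1 - 18*152)/(68*(-33 + 152)))/33288 = 24502*(1/5333) + ((1/68)*(1 - 2736)/119)*(1/33288) = 24502/5333 + ((1/68)*(1/119)*(-2735))*(1/33288) = 24502/5333 - 2735/8092*1/33288 = 24502/5333 - 2735/269366496 = 6600003299237/1436531523168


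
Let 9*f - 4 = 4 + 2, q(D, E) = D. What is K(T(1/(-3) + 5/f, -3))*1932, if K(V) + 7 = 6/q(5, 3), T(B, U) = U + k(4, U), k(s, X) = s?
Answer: -56028/5 ≈ -11206.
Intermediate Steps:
f = 10/9 (f = 4/9 + (4 + 2)/9 = 4/9 + (⅑)*6 = 4/9 + ⅔ = 10/9 ≈ 1.1111)
T(B, U) = 4 + U (T(B, U) = U + 4 = 4 + U)
K(V) = -29/5 (K(V) = -7 + 6/5 = -29/5)
K(T(1/(-3) + 5/f, -3))*1932 = -29/5*1932 = -56028/5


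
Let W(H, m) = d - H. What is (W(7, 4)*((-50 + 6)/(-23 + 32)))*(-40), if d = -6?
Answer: -22880/9 ≈ -2542.2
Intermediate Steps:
W(H, m) = -6 - H
(W(7, 4)*((-50 + 6)/(-23 + 32)))*(-40) = ((-6 - 1*7)*((-50 + 6)/(-23 + 32)))*(-40) = ((-6 - 7)*(-44/9))*(-40) = -(-572)/9*(-40) = -13*(-44/9)*(-40) = (572/9)*(-40) = -22880/9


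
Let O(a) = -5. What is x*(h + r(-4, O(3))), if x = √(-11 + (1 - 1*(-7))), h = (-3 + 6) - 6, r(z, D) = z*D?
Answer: 17*I*√3 ≈ 29.445*I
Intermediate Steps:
r(z, D) = D*z
h = -3 (h = 3 - 6 = -3)
x = I*√3 (x = √(-11 + (1 + 7)) = √(-11 + 8) = √(-3) = I*√3 ≈ 1.732*I)
x*(h + r(-4, O(3))) = (I*√3)*(-3 - 5*(-4)) = (I*√3)*(-3 + 20) = (I*√3)*17 = 17*I*√3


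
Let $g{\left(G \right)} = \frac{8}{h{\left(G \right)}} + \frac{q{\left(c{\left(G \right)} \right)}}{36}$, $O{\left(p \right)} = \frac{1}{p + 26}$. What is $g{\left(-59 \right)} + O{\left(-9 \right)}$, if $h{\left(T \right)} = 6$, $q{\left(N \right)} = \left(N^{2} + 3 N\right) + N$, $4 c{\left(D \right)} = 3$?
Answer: $\frac{4867}{3264} \approx 1.4911$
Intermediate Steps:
$c{\left(D \right)} = \frac{3}{4}$ ($c{\left(D \right)} = \frac{1}{4} \cdot 3 = \frac{3}{4}$)
$q{\left(N \right)} = N^{2} + 4 N$
$O{\left(p \right)} = \frac{1}{26 + p}$
$g{\left(G \right)} = \frac{275}{192}$ ($g{\left(G \right)} = \frac{8}{6} + \frac{\frac{3}{4} \left(4 + \frac{3}{4}\right)}{36} = 8 \cdot \frac{1}{6} + \frac{3}{4} \cdot \frac{19}{4} \cdot \frac{1}{36} = \frac{4}{3} + \frac{57}{16} \cdot \frac{1}{36} = \frac{4}{3} + \frac{19}{192} = \frac{275}{192}$)
$g{\left(-59 \right)} + O{\left(-9 \right)} = \frac{275}{192} + \frac{1}{26 - 9} = \frac{275}{192} + \frac{1}{17} = \frac{4867}{3264}$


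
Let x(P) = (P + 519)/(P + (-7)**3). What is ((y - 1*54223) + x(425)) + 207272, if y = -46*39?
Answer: 6201927/41 ≈ 1.5127e+5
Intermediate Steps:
y = -1794
x(P) = (519 + P)/(-343 + P) (x(P) = (519 + P)/(P - 343) = (519 + P)/(-343 + P))
((y - 1*54223) + x(425)) + 207272 = ((-1794 - 1*54223) + (519 + 425)/(-343 + 425)) + 207272 = ((-1794 - 54223) + 944/82) + 207272 = (-56017 + (1/82)*944) + 207272 = (-56017 + 472/41) + 207272 = -2296225/41 + 207272 = 6201927/41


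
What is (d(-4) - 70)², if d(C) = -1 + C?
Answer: 5625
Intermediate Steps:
(d(-4) - 70)² = ((-1 - 4) - 70)² = (-5 - 70)² = (-75)² = 5625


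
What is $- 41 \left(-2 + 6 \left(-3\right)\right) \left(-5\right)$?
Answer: $-4100$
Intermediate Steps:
$- 41 \left(-2 + 6 \left(-3\right)\right) \left(-5\right) = - 41 \left(-2 - 18\right) \left(-5\right) = \left(-41\right) \left(-20\right) \left(-5\right) = 820 \left(-5\right) = -4100$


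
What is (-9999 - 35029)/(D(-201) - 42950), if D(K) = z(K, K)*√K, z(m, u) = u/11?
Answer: 234008264600/223217123101 - 99556908*I*√201/223217123101 ≈ 1.0483 - 0.0063233*I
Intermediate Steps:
z(m, u) = u/11 (z(m, u) = u*(1/11) = u/11)
D(K) = K^(3/2)/11 (D(K) = (K/11)*√K = K^(3/2)/11)
(-9999 - 35029)/(D(-201) - 42950) = (-9999 - 35029)/((-201)^(3/2)/11 - 42950) = -45028/((-201*I*√201)/11 - 42950) = -45028/(-201*I*√201/11 - 42950) = -45028/(-42950 - 201*I*√201/11)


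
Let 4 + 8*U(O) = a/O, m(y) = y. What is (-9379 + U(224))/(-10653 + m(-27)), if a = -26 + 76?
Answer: 8404007/9569280 ≈ 0.87823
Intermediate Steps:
a = 50
U(O) = -½ + 25/(4*O) (U(O) = -½ + (50/O)/8 = -½ + 25/(4*O))
(-9379 + U(224))/(-10653 + m(-27)) = (-9379 + (¼)*(25 - 2*224)/224)/(-10653 - 27) = (-9379 + (¼)*(1/224)*(25 - 448))/(-10680) = (-9379 + (¼)*(1/224)*(-423))*(-1/10680) = (-9379 - 423/896)*(-1/10680) = -8404007/896*(-1/10680) = 8404007/9569280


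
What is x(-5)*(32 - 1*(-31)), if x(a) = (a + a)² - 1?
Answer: 6237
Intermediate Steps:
x(a) = -1 + 4*a² (x(a) = (2*a)² - 1 = 4*a² - 1 = -1 + 4*a²)
x(-5)*(32 - 1*(-31)) = (-1 + 4*(-5)²)*(32 - 1*(-31)) = (-1 + 4*25)*(32 + 31) = (-1 + 100)*63 = 99*63 = 6237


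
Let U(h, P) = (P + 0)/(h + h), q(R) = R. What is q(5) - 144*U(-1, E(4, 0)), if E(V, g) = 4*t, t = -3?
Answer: -859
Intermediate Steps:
E(V, g) = -12 (E(V, g) = 4*(-3) = -12)
U(h, P) = P/(2*h) (U(h, P) = P/((2*h)) = P*(1/(2*h)) = P/(2*h))
q(5) - 144*U(-1, E(4, 0)) = 5 - 72*(-12)/(-1) = 5 - 72*(-12)*(-1) = 5 - 144*6 = 5 - 864 = -859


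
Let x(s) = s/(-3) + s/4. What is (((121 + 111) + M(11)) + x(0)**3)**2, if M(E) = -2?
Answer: 52900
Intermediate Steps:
x(s) = -s/12 (x(s) = s*(-1/3) + s*(1/4) = -s/3 + s/4 = -s/12)
(((121 + 111) + M(11)) + x(0)**3)**2 = (((121 + 111) - 2) + (-1/12*0)**3)**2 = ((232 - 2) + 0**3)**2 = (230 + 0)**2 = 230**2 = 52900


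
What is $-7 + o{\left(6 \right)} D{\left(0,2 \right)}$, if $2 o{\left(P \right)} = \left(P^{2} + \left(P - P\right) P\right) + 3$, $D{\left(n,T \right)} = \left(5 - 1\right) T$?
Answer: $149$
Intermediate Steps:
$D{\left(n,T \right)} = 4 T$
$o{\left(P \right)} = \frac{3}{2} + \frac{P^{2}}{2}$ ($o{\left(P \right)} = \frac{\left(P^{2} + \left(P - P\right) P\right) + 3}{2} = \frac{\left(P^{2} + 0 P\right) + 3}{2} = \frac{\left(P^{2} + 0\right) + 3}{2} = \frac{P^{2} + 3}{2} = \frac{3 + P^{2}}{2} = \frac{3}{2} + \frac{P^{2}}{2}$)
$-7 + o{\left(6 \right)} D{\left(0,2 \right)} = -7 + \left(\frac{3}{2} + \frac{6^{2}}{2}\right) 4 \cdot 2 = -7 + \left(\frac{3}{2} + \frac{1}{2} \cdot 36\right) 8 = -7 + \left(\frac{3}{2} + 18\right) 8 = -7 + \frac{39}{2} \cdot 8 = -7 + 156 = 149$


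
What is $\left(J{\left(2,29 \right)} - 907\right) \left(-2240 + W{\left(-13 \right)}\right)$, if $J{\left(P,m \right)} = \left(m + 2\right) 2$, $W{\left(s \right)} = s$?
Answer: $1903785$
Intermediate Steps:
$J{\left(P,m \right)} = 4 + 2 m$ ($J{\left(P,m \right)} = \left(2 + m\right) 2 = 4 + 2 m$)
$\left(J{\left(2,29 \right)} - 907\right) \left(-2240 + W{\left(-13 \right)}\right) = \left(\left(4 + 2 \cdot 29\right) - 907\right) \left(-2240 - 13\right) = \left(\left(4 + 58\right) - 907\right) \left(-2253\right) = \left(62 - 907\right) \left(-2253\right) = \left(-845\right) \left(-2253\right) = 1903785$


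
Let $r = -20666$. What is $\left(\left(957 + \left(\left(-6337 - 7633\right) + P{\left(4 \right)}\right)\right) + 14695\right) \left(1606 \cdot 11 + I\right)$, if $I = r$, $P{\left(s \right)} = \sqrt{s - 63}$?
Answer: $-5046000 - 3000 i \sqrt{59} \approx -5.046 \cdot 10^{6} - 23043.0 i$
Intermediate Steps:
$P{\left(s \right)} = \sqrt{-63 + s}$
$I = -20666$
$\left(\left(957 + \left(\left(-6337 - 7633\right) + P{\left(4 \right)}\right)\right) + 14695\right) \left(1606 \cdot 11 + I\right) = \left(\left(957 + \left(\left(-6337 - 7633\right) + \sqrt{-63 + 4}\right)\right) + 14695\right) \left(1606 \cdot 11 - 20666\right) = \left(\left(957 - \left(13970 - \sqrt{-59}\right)\right) + 14695\right) \left(17666 - 20666\right) = \left(\left(957 - \left(13970 - i \sqrt{59}\right)\right) + 14695\right) \left(-3000\right) = \left(\left(-13013 + i \sqrt{59}\right) + 14695\right) \left(-3000\right) = \left(1682 + i \sqrt{59}\right) \left(-3000\right) = -5046000 - 3000 i \sqrt{59}$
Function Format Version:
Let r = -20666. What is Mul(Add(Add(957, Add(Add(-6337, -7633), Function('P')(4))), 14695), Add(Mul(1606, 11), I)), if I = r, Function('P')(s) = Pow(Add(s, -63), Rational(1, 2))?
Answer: Add(-5046000, Mul(-3000, I, Pow(59, Rational(1, 2)))) ≈ Add(-5.0460e+6, Mul(-23043., I))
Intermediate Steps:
Function('P')(s) = Pow(Add(-63, s), Rational(1, 2))
I = -20666
Mul(Add(Add(957, Add(Add(-6337, -7633), Function('P')(4))), 14695), Add(Mul(1606, 11), I)) = Mul(Add(Add(957, Add(Add(-6337, -7633), Pow(Add(-63, 4), Rational(1, 2)))), 14695), Add(Mul(1606, 11), -20666)) = Mul(Add(Add(957, Add(-13970, Pow(-59, Rational(1, 2)))), 14695), Add(17666, -20666)) = Mul(Add(Add(957, Add(-13970, Mul(I, Pow(59, Rational(1, 2))))), 14695), -3000) = Mul(Add(Add(-13013, Mul(I, Pow(59, Rational(1, 2)))), 14695), -3000) = Mul(Add(1682, Mul(I, Pow(59, Rational(1, 2)))), -3000) = Add(-5046000, Mul(-3000, I, Pow(59, Rational(1, 2))))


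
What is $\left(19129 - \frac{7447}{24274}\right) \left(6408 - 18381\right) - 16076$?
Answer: $- \frac{5559812109551}{24274} \approx -2.2904 \cdot 10^{8}$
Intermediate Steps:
$\left(19129 - \frac{7447}{24274}\right) \left(6408 - 18381\right) - 16076 = \left(19129 - \frac{7447}{24274}\right) \left(-11973\right) - 16076 = \frac{464329899}{24274} \left(-11973\right) - 16076 = - \frac{5559421880727}{24274} - 16076 = - \frac{5559812109551}{24274}$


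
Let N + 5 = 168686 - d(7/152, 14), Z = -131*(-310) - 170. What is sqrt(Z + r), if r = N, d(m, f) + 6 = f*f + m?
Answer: sqrt(1206785190)/76 ≈ 457.09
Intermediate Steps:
Z = 40440 (Z = 40610 - 170 = 40440)
d(m, f) = -6 + m + f**2 (d(m, f) = -6 + (f*f + m) = -6 + (f**2 + m) = -6 + (m + f**2) = -6 + m + f**2)
N = 25610625/152 (N = -5 + (168686 - (-6 + 7/152 + 14**2)) = -5 + (168686 - (-6 + 7*(1/152) + 196)) = -5 + (168686 - (-6 + 7/152 + 196)) = -5 + (168686 - 1*28887/152) = -5 + (168686 - 28887/152) = -5 + 25611385/152 = 25610625/152 ≈ 1.6849e+5)
r = 25610625/152 ≈ 1.6849e+5
sqrt(Z + r) = sqrt(40440 + 25610625/152) = sqrt(31757505/152) = sqrt(1206785190)/76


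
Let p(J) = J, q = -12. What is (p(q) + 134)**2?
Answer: 14884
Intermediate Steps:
(p(q) + 134)**2 = (-12 + 134)**2 = 122**2 = 14884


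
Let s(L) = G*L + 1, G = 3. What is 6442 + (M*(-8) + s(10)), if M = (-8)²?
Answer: 5961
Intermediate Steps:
M = 64
s(L) = 1 + 3*L (s(L) = 3*L + 1 = 1 + 3*L)
6442 + (M*(-8) + s(10)) = 6442 + (64*(-8) + (1 + 3*10)) = 6442 + (-512 + (1 + 30)) = 6442 + (-512 + 31) = 6442 - 481 = 5961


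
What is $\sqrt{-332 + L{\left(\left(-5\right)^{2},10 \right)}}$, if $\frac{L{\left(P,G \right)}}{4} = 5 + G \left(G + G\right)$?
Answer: $2 \sqrt{122} \approx 22.091$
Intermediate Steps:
$L{\left(P,G \right)} = 20 + 8 G^{2}$ ($L{\left(P,G \right)} = 4 \left(5 + G \left(G + G\right)\right) = 4 \left(5 + G 2 G\right) = 4 \left(5 + 2 G^{2}\right) = 20 + 8 G^{2}$)
$\sqrt{-332 + L{\left(\left(-5\right)^{2},10 \right)}} = \sqrt{-332 + \left(20 + 8 \cdot 10^{2}\right)} = \sqrt{-332 + \left(20 + 8 \cdot 100\right)} = \sqrt{-332 + \left(20 + 800\right)} = \sqrt{-332 + 820} = \sqrt{488} = 2 \sqrt{122}$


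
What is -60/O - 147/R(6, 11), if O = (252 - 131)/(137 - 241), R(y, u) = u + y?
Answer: 88293/2057 ≈ 42.923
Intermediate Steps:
O = -121/104 (O = 121/(-104) = 121*(-1/104) = -121/104 ≈ -1.1635)
-60/O - 147/R(6, 11) = -60/(-121/104) - 147/(11 + 6) = -60*(-104/121) - 147/17 = 6240/121 - 147*1/17 = 6240/121 - 147/17 = 88293/2057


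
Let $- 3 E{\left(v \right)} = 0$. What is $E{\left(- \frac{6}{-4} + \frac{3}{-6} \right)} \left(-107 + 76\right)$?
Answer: $0$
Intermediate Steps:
$E{\left(v \right)} = 0$ ($E{\left(v \right)} = \left(- \frac{1}{3}\right) 0 = 0$)
$E{\left(- \frac{6}{-4} + \frac{3}{-6} \right)} \left(-107 + 76\right) = 0 \left(-107 + 76\right) = 0 \left(-31\right) = 0$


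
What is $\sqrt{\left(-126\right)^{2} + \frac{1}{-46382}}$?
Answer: $\frac{\sqrt{34153878787042}}{46382} \approx 126.0$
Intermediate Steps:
$\sqrt{\left(-126\right)^{2} + \frac{1}{-46382}} = \sqrt{15876 - \frac{1}{46382}} = \sqrt{\frac{736360631}{46382}} = \frac{\sqrt{34153878787042}}{46382}$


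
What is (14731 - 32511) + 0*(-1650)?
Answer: -17780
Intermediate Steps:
(14731 - 32511) + 0*(-1650) = -17780 + 0 = -17780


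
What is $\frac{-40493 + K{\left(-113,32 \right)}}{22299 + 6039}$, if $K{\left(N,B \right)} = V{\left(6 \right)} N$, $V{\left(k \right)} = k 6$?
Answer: $- \frac{44561}{28338} \approx -1.5725$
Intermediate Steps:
$V{\left(k \right)} = 6 k$
$K{\left(N,B \right)} = 36 N$ ($K{\left(N,B \right)} = 6 \cdot 6 N = 36 N$)
$\frac{-40493 + K{\left(-113,32 \right)}}{22299 + 6039} = \frac{-40493 + 36 \left(-113\right)}{22299 + 6039} = \frac{-40493 - 4068}{28338} = \left(-44561\right) \frac{1}{28338} = - \frac{44561}{28338}$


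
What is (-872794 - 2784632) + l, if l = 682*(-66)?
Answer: -3702438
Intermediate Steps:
l = -45012
(-872794 - 2784632) + l = (-872794 - 2784632) - 45012 = -3657426 - 45012 = -3702438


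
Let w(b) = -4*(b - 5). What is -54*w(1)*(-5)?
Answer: 4320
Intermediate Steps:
w(b) = 20 - 4*b (w(b) = -4*(-5 + b) = 20 - 4*b)
-54*w(1)*(-5) = -54*(20 - 4*1)*(-5) = -54*(20 - 4)*(-5) = -864*(-5) = -54*(-80) = 4320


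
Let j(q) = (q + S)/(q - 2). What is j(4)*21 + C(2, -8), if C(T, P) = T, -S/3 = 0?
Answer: 44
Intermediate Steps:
S = 0 (S = -3*0 = 0)
j(q) = q/(-2 + q) (j(q) = (q + 0)/(q - 2) = q/(-2 + q))
j(4)*21 + C(2, -8) = (4/(-2 + 4))*21 + 2 = (4/2)*21 + 2 = (4*(½))*21 + 2 = 2*21 + 2 = 42 + 2 = 44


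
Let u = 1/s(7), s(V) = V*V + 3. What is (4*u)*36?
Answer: 36/13 ≈ 2.7692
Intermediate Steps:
s(V) = 3 + V² (s(V) = V² + 3 = 3 + V²)
u = 1/52 (u = 1/(3 + 7²) = 1/(3 + 49) = 1/52 ≈ 0.019231)
(4*u)*36 = (4*(1/52))*36 = (1/13)*36 = 36/13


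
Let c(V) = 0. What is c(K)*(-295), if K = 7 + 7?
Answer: 0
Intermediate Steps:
K = 14
c(K)*(-295) = 0*(-295) = 0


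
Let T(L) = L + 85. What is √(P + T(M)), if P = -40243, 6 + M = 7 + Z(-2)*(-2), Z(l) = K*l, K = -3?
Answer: I*√40169 ≈ 200.42*I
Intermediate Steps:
Z(l) = -3*l
M = -11 (M = -6 + (7 - 3*(-2)*(-2)) = -6 + (7 + 6*(-2)) = -6 + (7 - 12) = -6 - 5 = -11)
T(L) = 85 + L
√(P + T(M)) = √(-40243 + (85 - 11)) = √(-40243 + 74) = √(-40169) = I*√40169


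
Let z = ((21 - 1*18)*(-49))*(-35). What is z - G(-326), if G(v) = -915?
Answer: 6060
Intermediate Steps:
z = 5145 (z = ((21 - 18)*(-49))*(-35) = (3*(-49))*(-35) = -147*(-35) = 5145)
z - G(-326) = 5145 - 1*(-915) = 5145 + 915 = 6060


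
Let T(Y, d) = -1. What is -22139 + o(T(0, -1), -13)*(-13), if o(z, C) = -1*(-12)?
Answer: -22295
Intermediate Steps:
o(z, C) = 12
-22139 + o(T(0, -1), -13)*(-13) = -22139 + 12*(-13) = -22139 - 156 = -22295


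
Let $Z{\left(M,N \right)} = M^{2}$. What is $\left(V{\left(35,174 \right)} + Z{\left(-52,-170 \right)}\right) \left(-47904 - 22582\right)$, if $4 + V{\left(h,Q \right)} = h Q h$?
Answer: $-15214403100$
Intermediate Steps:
$V{\left(h,Q \right)} = -4 + Q h^{2}$ ($V{\left(h,Q \right)} = -4 + h Q h = -4 + Q h h = -4 + Q h^{2}$)
$\left(V{\left(35,174 \right)} + Z{\left(-52,-170 \right)}\right) \left(-47904 - 22582\right) = \left(\left(-4 + 174 \cdot 35^{2}\right) + \left(-52\right)^{2}\right) \left(-47904 - 22582\right) = \left(\left(-4 + 174 \cdot 1225\right) + 2704\right) \left(-70486\right) = \left(\left(-4 + 213150\right) + 2704\right) \left(-70486\right) = \left(213146 + 2704\right) \left(-70486\right) = 215850 \left(-70486\right) = -15214403100$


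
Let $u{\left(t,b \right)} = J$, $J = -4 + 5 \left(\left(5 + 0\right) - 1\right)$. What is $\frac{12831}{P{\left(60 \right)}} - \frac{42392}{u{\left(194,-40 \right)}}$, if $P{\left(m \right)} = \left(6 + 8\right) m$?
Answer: $- \frac{105369}{40} \approx -2634.2$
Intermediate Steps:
$J = 16$ ($J = -4 + 5 \left(5 - 1\right) = -4 + 5 \cdot 4 = -4 + 20 = 16$)
$u{\left(t,b \right)} = 16$
$P{\left(m \right)} = 14 m$
$\frac{12831}{P{\left(60 \right)}} - \frac{42392}{u{\left(194,-40 \right)}} = \frac{12831}{14 \cdot 60} - \frac{42392}{16} = \frac{12831}{840} - \frac{5299}{2} = 12831 \cdot \frac{1}{840} - \frac{5299}{2} = \frac{611}{40} - \frac{5299}{2} = - \frac{105369}{40}$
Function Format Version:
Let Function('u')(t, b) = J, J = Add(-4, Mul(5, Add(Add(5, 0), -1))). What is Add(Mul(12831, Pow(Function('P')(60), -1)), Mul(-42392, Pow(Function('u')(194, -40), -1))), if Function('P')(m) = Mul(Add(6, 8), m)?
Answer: Rational(-105369, 40) ≈ -2634.2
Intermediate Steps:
J = 16 (J = Add(-4, Mul(5, Add(5, -1))) = Add(-4, Mul(5, 4)) = Add(-4, 20) = 16)
Function('u')(t, b) = 16
Function('P')(m) = Mul(14, m)
Add(Mul(12831, Pow(Function('P')(60), -1)), Mul(-42392, Pow(Function('u')(194, -40), -1))) = Add(Mul(12831, Pow(Mul(14, 60), -1)), Mul(-42392, Pow(16, -1))) = Add(Mul(12831, Pow(840, -1)), Mul(-42392, Rational(1, 16))) = Add(Mul(12831, Rational(1, 840)), Rational(-5299, 2)) = Add(Rational(611, 40), Rational(-5299, 2)) = Rational(-105369, 40)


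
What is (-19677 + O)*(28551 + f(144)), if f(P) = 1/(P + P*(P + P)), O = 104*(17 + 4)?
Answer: -407545197031/816 ≈ -4.9944e+8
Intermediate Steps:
O = 2184 (O = 104*21 = 2184)
f(P) = 1/(P + 2*P**2) (f(P) = 1/(P + P*(2*P)) = 1/(P + 2*P**2))
(-19677 + O)*(28551 + f(144)) = (-19677 + 2184)*(28551 + 1/(144*(1 + 2*144))) = -17493*(28551 + 1/(144*(1 + 288))) = -17493*(28551 + (1/144)/289) = -17493*(28551 + (1/144)*(1/289)) = -17493*(28551 + 1/41616) = -17493*1188178417/41616 = -407545197031/816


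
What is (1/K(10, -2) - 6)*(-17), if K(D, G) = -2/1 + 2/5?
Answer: 901/8 ≈ 112.63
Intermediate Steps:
K(D, G) = -8/5 (K(D, G) = -2*1 + 2*(⅕) = -2 + ⅖ = -8/5)
(1/K(10, -2) - 6)*(-17) = (1/(-8/5) - 6)*(-17) = (-5/8 - 6)*(-17) = -53/8*(-17) = 901/8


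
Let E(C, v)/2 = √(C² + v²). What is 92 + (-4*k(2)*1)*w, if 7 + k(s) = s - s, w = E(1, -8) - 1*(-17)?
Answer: 568 + 56*√65 ≈ 1019.5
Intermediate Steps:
E(C, v) = 2*√(C² + v²)
w = 17 + 2*√65 (w = 2*√(1² + (-8)²) - 1*(-17) = 2*√(1 + 64) + 17 = 2*√65 + 17 = 17 + 2*√65 ≈ 33.125)
k(s) = -7 (k(s) = -7 + (s - s) = -7 + 0 = -7)
92 + (-4*k(2)*1)*w = 92 + (-4*(-7)*1)*(17 + 2*√65) = 92 + (28*1)*(17 + 2*√65) = 92 + 28*(17 + 2*√65) = 92 + (476 + 56*√65) = 568 + 56*√65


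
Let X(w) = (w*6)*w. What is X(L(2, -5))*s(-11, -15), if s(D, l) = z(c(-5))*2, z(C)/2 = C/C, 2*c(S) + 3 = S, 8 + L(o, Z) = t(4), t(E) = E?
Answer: 384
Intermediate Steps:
L(o, Z) = -4 (L(o, Z) = -8 + 4 = -4)
c(S) = -3/2 + S/2
z(C) = 2 (z(C) = 2*(C/C) = 2*1 = 2)
X(w) = 6*w² (X(w) = (6*w)*w = 6*w²)
s(D, l) = 4 (s(D, l) = 2*2 = 4)
X(L(2, -5))*s(-11, -15) = (6*(-4)²)*4 = (6*16)*4 = 96*4 = 384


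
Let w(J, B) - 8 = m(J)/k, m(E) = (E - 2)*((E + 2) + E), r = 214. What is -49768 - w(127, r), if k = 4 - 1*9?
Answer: -43376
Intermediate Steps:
m(E) = (-2 + E)*(2 + 2*E) (m(E) = (-2 + E)*((2 + E) + E) = (-2 + E)*(2 + 2*E))
k = -5 (k = 4 - 9 = -5)
w(J, B) = 44/5 - 2*J²/5 + 2*J/5 (w(J, B) = 8 + (-4 - 2*J + 2*J²)/(-5) = 8 + (-4 - 2*J + 2*J²)*(-⅕) = 8 + (⅘ - 2*J²/5 + 2*J/5) = 44/5 - 2*J²/5 + 2*J/5)
-49768 - w(127, r) = -49768 - (44/5 - ⅖*127² + (⅖)*127) = -49768 - (44/5 - ⅖*16129 + 254/5) = -49768 - (44/5 - 32258/5 + 254/5) = -49768 - 1*(-6392) = -49768 + 6392 = -43376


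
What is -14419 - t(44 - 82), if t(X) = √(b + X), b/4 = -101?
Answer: -14419 - I*√442 ≈ -14419.0 - 21.024*I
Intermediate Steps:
b = -404 (b = 4*(-101) = -404)
t(X) = √(-404 + X)
-14419 - t(44 - 82) = -14419 - √(-404 + (44 - 82)) = -14419 - √(-404 - 38) = -14419 - √(-442) = -14419 - I*√442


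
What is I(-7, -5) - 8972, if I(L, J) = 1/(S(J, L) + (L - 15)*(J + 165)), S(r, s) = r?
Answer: -31626301/3525 ≈ -8972.0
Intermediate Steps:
I(L, J) = 1/(J + (-15 + L)*(165 + J)) (I(L, J) = 1/(J + (L - 15)*(J + 165)) = 1/(J + (-15 + L)*(165 + J)))
I(-7, -5) - 8972 = 1/(-2475 - 14*(-5) + 165*(-7) - 5*(-7)) - 8972 = 1/(-2475 + 70 - 1155 + 35) - 8972 = 1/(-3525) - 8972 = -1/3525 - 8972 = -31626301/3525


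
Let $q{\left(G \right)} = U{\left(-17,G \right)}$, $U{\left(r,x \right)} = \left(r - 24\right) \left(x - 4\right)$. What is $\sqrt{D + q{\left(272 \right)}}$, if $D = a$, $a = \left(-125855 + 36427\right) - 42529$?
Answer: $i \sqrt{142945} \approx 378.08 i$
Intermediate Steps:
$a = -131957$ ($a = -89428 - 42529 = -131957$)
$D = -131957$
$U{\left(r,x \right)} = \left(-24 + r\right) \left(-4 + x\right)$
$q{\left(G \right)} = 164 - 41 G$ ($q{\left(G \right)} = 96 - 24 G - -68 - 17 G = 96 - 24 G + 68 - 17 G = 164 - 41 G$)
$\sqrt{D + q{\left(272 \right)}} = \sqrt{-131957 + \left(164 - 11152\right)} = \sqrt{-131957 - 10988} = \sqrt{-142945} = i \sqrt{142945}$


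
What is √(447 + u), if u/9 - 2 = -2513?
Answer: 2*I*√5538 ≈ 148.84*I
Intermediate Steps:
u = -22599 (u = 18 + 9*(-2513) = 18 - 22617 = -22599)
√(447 + u) = √(447 - 22599) = √(-22152) = 2*I*√5538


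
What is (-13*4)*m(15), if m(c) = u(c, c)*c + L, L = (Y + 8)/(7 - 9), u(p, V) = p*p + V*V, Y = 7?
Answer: -350610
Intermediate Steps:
u(p, V) = V**2 + p**2 (u(p, V) = p**2 + V**2 = V**2 + p**2)
L = -15/2 (L = (7 + 8)/(7 - 9) = 15/(-2) = 15*(-1/2) = -15/2 ≈ -7.5000)
m(c) = -15/2 + 2*c**3 (m(c) = (c**2 + c**2)*c - 15/2 = (2*c**2)*c - 15/2 = 2*c**3 - 15/2 = -15/2 + 2*c**3)
(-13*4)*m(15) = (-13*4)*(-15/2 + 2*15**3) = -52*(-15/2 + 2*3375) = -52*(-15/2 + 6750) = -52*13485/2 = -350610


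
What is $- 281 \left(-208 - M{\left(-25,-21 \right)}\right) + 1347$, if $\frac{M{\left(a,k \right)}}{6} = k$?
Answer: $24389$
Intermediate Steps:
$M{\left(a,k \right)} = 6 k$
$- 281 \left(-208 - M{\left(-25,-21 \right)}\right) + 1347 = - 281 \left(-208 - 6 \left(-21\right)\right) + 1347 = - 281 \left(-208 - -126\right) + 1347 = - 281 \left(-208 + 126\right) + 1347 = \left(-281\right) \left(-82\right) + 1347 = 23042 + 1347 = 24389$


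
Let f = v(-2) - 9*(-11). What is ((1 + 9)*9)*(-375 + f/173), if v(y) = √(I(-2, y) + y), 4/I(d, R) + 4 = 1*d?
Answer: -5829840/173 + 60*I*√6/173 ≈ -33699.0 + 0.84953*I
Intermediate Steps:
I(d, R) = 4/(-4 + d) (I(d, R) = 4/(-4 + 1*d) = 4/(-4 + d))
v(y) = √(-⅔ + y) (v(y) = √(4/(-4 - 2) + y) = √(4/(-6) + y) = √(4*(-⅙) + y) = √(-⅔ + y))
f = 99 + 2*I*√6/3 (f = √(-6 + 9*(-2))/3 - 9*(-11) = √(-6 - 18)/3 + 99 = √(-24)/3 + 99 = (2*I*√6)/3 + 99 = 2*I*√6/3 + 99 = 99 + 2*I*√6/3 ≈ 99.0 + 1.633*I)
((1 + 9)*9)*(-375 + f/173) = ((1 + 9)*9)*(-375 + (99 + 2*I*√6/3)/173) = (10*9)*(-375 + (99 + 2*I*√6/3)*(1/173)) = 90*(-375 + (99/173 + 2*I*√6/519)) = 90*(-64776/173 + 2*I*√6/519) = -5829840/173 + 60*I*√6/173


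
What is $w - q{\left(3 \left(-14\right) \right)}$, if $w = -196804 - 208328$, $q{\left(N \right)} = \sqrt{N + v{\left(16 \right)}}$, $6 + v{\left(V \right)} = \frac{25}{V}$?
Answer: $-405132 - \frac{i \sqrt{743}}{4} \approx -4.0513 \cdot 10^{5} - 6.8145 i$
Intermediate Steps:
$v{\left(V \right)} = -6 + \frac{25}{V}$
$q{\left(N \right)} = \sqrt{- \frac{71}{16} + N}$ ($q{\left(N \right)} = \sqrt{N - \left(6 - \frac{25}{16}\right)} = \sqrt{N + \left(-6 + 25 \cdot \frac{1}{16}\right)} = \sqrt{N + \left(-6 + \frac{25}{16}\right)} = \sqrt{N - \frac{71}{16}} = \sqrt{- \frac{71}{16} + N}$)
$w = -405132$ ($w = -196804 - 208328 = -405132$)
$w - q{\left(3 \left(-14\right) \right)} = -405132 - \frac{\sqrt{-71 + 16 \cdot 3 \left(-14\right)}}{4} = -405132 - \frac{\sqrt{-71 + 16 \left(-42\right)}}{4} = -405132 - \frac{\sqrt{-71 - 672}}{4} = -405132 - \frac{\sqrt{-743}}{4} = -405132 - \frac{i \sqrt{743}}{4}$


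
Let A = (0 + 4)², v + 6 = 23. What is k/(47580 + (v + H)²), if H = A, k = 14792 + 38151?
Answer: 52943/48669 ≈ 1.0878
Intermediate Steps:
v = 17 (v = -6 + 23 = 17)
k = 52943
A = 16 (A = 4² = 16)
H = 16
k/(47580 + (v + H)²) = 52943/(47580 + (17 + 16)²) = 52943/(47580 + 33²) = 52943/(47580 + 1089) = 52943/48669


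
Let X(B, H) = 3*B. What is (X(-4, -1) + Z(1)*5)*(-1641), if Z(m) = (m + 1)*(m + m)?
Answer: -13128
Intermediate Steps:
Z(m) = 2*m*(1 + m) (Z(m) = (1 + m)*(2*m) = 2*m*(1 + m))
(X(-4, -1) + Z(1)*5)*(-1641) = (3*(-4) + (2*1*(1 + 1))*5)*(-1641) = (-12 + (2*1*2)*5)*(-1641) = (-12 + 4*5)*(-1641) = (-12 + 20)*(-1641) = 8*(-1641) = -13128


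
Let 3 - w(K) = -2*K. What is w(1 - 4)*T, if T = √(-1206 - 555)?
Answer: -3*I*√1761 ≈ -125.89*I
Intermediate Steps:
T = I*√1761 (T = √(-1761) = I*√1761 ≈ 41.964*I)
w(K) = 3 + 2*K (w(K) = 3 - (-2)*K = 3 + 2*K)
w(1 - 4)*T = (3 + 2*(1 - 4))*(I*√1761) = (3 + 2*(-3))*(I*√1761) = (3 - 6)*(I*√1761) = -3*I*√1761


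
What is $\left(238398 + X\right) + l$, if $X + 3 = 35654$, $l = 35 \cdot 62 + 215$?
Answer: $276434$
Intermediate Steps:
$l = 2385$ ($l = 2170 + 215 = 2385$)
$X = 35651$ ($X = -3 + 35654 = 35651$)
$\left(238398 + X\right) + l = \left(238398 + 35651\right) + 2385 = 274049 + 2385 = 276434$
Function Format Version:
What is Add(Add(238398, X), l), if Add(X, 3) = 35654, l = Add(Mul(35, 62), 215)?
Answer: 276434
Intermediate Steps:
l = 2385 (l = Add(2170, 215) = 2385)
X = 35651 (X = Add(-3, 35654) = 35651)
Add(Add(238398, X), l) = Add(Add(238398, 35651), 2385) = Add(274049, 2385) = 276434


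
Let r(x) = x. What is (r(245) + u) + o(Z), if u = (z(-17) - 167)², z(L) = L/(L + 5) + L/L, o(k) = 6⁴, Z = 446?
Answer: 4122529/144 ≈ 28629.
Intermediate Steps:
o(k) = 1296
z(L) = 1 + L/(5 + L) (z(L) = L/(5 + L) + 1 = 1 + L/(5 + L))
u = 3900625/144 (u = ((5 + 2*(-17))/(5 - 17) - 167)² = ((5 - 34)/(-12) - 167)² = (-1/12*(-29) - 167)² = (29/12 - 167)² = (-1975/12)² = 3900625/144 ≈ 27088.)
(r(245) + u) + o(Z) = (245 + 3900625/144) + 1296 = 3935905/144 + 1296 = 4122529/144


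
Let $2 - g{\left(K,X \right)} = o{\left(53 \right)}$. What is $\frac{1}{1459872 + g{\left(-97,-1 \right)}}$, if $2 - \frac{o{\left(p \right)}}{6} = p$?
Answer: $\frac{1}{1460180} \approx 6.8485 \cdot 10^{-7}$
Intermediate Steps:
$o{\left(p \right)} = 12 - 6 p$
$g{\left(K,X \right)} = 308$ ($g{\left(K,X \right)} = 2 - \left(12 - 318\right) = 2 - -306 = 2 + 306 = 308$)
$\frac{1}{1459872 + g{\left(-97,-1 \right)}} = \frac{1}{1459872 + 308} = \frac{1}{1460180}$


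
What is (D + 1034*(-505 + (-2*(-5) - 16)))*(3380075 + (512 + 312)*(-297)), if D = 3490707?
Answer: 9287941884551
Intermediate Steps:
(D + 1034*(-505 + (-2*(-5) - 16)))*(3380075 + (512 + 312)*(-297)) = (3490707 + 1034*(-505 + (-2*(-5) - 16)))*(3380075 + (512 + 312)*(-297)) = (3490707 + 1034*(-505 + (10 - 16)))*(3380075 + 824*(-297)) = (3490707 + 1034*(-505 - 6))*(3380075 - 244728) = (3490707 + 1034*(-511))*3135347 = (3490707 - 528374)*3135347 = 2962333*3135347 = 9287941884551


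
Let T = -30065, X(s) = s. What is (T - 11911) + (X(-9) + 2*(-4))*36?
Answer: -42588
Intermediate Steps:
(T - 11911) + (X(-9) + 2*(-4))*36 = (-30065 - 11911) + (-9 + 2*(-4))*36 = -41976 + (-9 - 8)*36 = -41976 - 17*36 = -41976 - 612 = -42588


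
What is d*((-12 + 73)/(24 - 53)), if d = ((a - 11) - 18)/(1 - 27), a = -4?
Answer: -2013/754 ≈ -2.6698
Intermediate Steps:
d = 33/26 (d = ((-4 - 11) - 18)/(1 - 27) = (-15 - 18)/(-26) = -33*(-1/26) = 33/26 ≈ 1.2692)
d*((-12 + 73)/(24 - 53)) = 33*((-12 + 73)/(24 - 53))/26 = 33*(61/(-29))/26 = 33*(61*(-1/29))/26 = (33/26)*(-61/29) = -2013/754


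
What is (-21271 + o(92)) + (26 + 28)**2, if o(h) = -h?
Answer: -18447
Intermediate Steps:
(-21271 + o(92)) + (26 + 28)**2 = (-21271 - 1*92) + (26 + 28)**2 = (-21271 - 92) + 54**2 = -21363 + 2916 = -18447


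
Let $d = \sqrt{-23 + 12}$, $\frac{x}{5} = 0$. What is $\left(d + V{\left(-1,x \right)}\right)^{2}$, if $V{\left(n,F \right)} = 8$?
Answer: $\left(8 + i \sqrt{11}\right)^{2} \approx 53.0 + 53.066 i$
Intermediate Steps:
$x = 0$ ($x = 5 \cdot 0 = 0$)
$d = i \sqrt{11}$ ($d = \sqrt{-11} = i \sqrt{11} \approx 3.3166 i$)
$\left(d + V{\left(-1,x \right)}\right)^{2} = \left(i \sqrt{11} + 8\right)^{2} = \left(8 + i \sqrt{11}\right)^{2}$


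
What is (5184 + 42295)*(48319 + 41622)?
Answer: 4270308739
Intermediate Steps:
(5184 + 42295)*(48319 + 41622) = 47479*89941 = 4270308739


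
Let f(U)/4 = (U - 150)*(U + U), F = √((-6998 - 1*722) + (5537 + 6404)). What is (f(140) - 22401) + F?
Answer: -33601 + 3*√469 ≈ -33536.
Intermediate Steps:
F = 3*√469 (F = √((-6998 - 722) + 11941) = √(-7720 + 11941) = √4221 = 3*√469 ≈ 64.969)
f(U) = 8*U*(-150 + U) (f(U) = 4*((U - 150)*(U + U)) = 4*((-150 + U)*(2*U)) = 4*(2*U*(-150 + U)) = 8*U*(-150 + U))
(f(140) - 22401) + F = (8*140*(-150 + 140) - 22401) + 3*√469 = (8*140*(-10) - 22401) + 3*√469 = (-11200 - 22401) + 3*√469 = -33601 + 3*√469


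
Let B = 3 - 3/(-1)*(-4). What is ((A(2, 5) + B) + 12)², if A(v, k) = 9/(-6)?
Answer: 9/4 ≈ 2.2500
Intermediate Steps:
A(v, k) = -3/2 (A(v, k) = 9*(-⅙) = -3/2)
B = -9 (B = 3 - 3*(-1)*(-4) = 3 + 3*(-4) = 3 - 12 = -9)
((A(2, 5) + B) + 12)² = ((-3/2 - 9) + 12)² = (-21/2 + 12)² = (3/2)² = 9/4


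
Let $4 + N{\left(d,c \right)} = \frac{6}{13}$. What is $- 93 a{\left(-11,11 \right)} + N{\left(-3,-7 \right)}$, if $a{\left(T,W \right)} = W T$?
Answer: $\frac{146243}{13} \approx 11249.0$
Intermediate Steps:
$a{\left(T,W \right)} = T W$
$N{\left(d,c \right)} = - \frac{46}{13}$ ($N{\left(d,c \right)} = -4 + \frac{6}{13} = - \frac{46}{13}$)
$- 93 a{\left(-11,11 \right)} + N{\left(-3,-7 \right)} = - 93 \left(\left(-11\right) 11\right) - \frac{46}{13} = \left(-93\right) \left(-121\right) - \frac{46}{13} = 11253 - \frac{46}{13} = \frac{146243}{13}$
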